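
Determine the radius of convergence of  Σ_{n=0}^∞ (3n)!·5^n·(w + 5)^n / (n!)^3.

Ratio test: |a_{n+1}/a_n| = (3n+1)·(3n+2)·(3n+3)/(n+1)³ · 5 → 135 as n → ∞.
Convergence for |w + 5| · 135 < 1, i.e. |w + 5| < 1/135. So R = 1/135.

R = 1/135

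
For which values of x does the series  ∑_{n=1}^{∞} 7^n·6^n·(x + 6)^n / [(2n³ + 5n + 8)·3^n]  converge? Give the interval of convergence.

Ratio test: |a_{n+1}/a_n| = [(2n³ + 5n + 8)/(2(n+1)³ + 5(n+1) + 8)] · 7·6/3 → 14 as n → ∞.
Thus R = 1/(14) = 1/14.
Check x = -83/14: the series is dominated by a constant times Σ 1/n³, which converges (p = 3 > 1).
At x = -85/14: the series is dominated by a constant times Σ 1/n³, which converges (p = 3 > 1).

[-85/14, -83/14]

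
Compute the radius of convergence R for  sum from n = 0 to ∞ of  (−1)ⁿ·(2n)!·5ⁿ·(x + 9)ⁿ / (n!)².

Apply the ratio test: |a_{n+1}| / |a_n| = (2n+1)·(2n+2)/(n+1)² · 5, which tends to 20 as n → ∞.
Convergence for |x + 9| · 20 < 1, i.e. |x + 9| < 1/20. So R = 1/20.

R = 1/20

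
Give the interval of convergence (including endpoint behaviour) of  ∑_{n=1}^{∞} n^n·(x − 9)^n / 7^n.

Root test: |a_n|^(1/n) = n/7 → ∞.
Since the n-th root of |a_n| is unbounded, the series converges only at x = 9; R = 0.

{9}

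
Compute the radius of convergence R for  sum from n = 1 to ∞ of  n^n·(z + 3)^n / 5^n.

By the Cauchy root test, |a_n|^(1/n) = n/5 → ∞.
Since the n-th root of |a_n| is unbounded, the series converges only at z = -3; R = 0.

R = 0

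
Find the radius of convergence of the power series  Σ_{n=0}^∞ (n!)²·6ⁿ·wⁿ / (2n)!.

Apply the ratio test: |a_{n+1}| / |a_n| = (n+1)²/[(2n+1)·(2n+2)] · 6, which tends to 3/2 as n → ∞.
The series converges when 3/2 · |w| < 1, giving R = 2/3.

R = 2/3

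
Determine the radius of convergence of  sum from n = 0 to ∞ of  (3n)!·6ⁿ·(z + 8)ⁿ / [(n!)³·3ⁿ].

R = 1/54

The ratio of consecutive coefficients is (3n+1)·(3n+2)·(3n+3)/(n+1)³ · 6/3 → 54.
Thus R = 1/(54) = 1/54.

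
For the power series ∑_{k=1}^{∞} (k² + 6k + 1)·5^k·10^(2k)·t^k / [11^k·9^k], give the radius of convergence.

R = 99/500

By the ratio test, |a_{k+1}/a_k| = [((k+1)² + 6(k+1) + 1)/(k² + 6k + 1)] · 5·100/(11·9) → 500/99.
Thus R = 1/(500/99) = 99/500.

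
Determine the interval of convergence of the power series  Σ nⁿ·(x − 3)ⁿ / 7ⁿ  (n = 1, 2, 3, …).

{3}

Applying the root test, |a_n|^(1/n) = n/7 → ∞.
Since the n-th root of |a_n| is unbounded, the series converges only at x = 3; R = 0.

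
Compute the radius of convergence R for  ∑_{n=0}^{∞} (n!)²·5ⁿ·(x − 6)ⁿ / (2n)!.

The ratio of consecutive coefficients is (n+1)²/[(2n+1)·(2n+2)] · 5 → 5/4.
Thus R = 1/(5/4) = 4/5.

R = 4/5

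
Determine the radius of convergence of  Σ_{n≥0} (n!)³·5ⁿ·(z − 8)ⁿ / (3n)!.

The ratio of consecutive coefficients is (n+1)³/[(3n+1)·(3n+2)·(3n+3)] · 5 → 5/27.
Convergence for |z − 8| · 5/27 < 1, i.e. |z − 8| < 27/5. So R = 27/5.

R = 27/5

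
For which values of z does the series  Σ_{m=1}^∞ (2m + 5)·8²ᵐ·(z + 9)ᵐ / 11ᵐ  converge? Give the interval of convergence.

The ratio of consecutive coefficients is [(2(m+1) + 5)/(2m + 5)] · 64/11 → 64/11.
Convergence for |z + 9| · 64/11 < 1, i.e. |z + 9| < 11/64. So R = 11/64.
Check z = -565/64: the terms have absolute value of order m, which does not tend to 0, so the series diverges by the divergence test.
When z = -587/64, the terms do not tend to 0, so the series diverges.

(-587/64, -565/64)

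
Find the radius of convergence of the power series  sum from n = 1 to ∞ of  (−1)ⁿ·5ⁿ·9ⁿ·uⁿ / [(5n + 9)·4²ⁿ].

R = 16/45

Apply the ratio test: |a_{n+1}| / |a_n| = [(5n + 9)/(5(n+1) + 9)] · 5·9/16, which tends to 45/16 as n → ∞.
Convergence for |u| · 45/16 < 1, i.e. |u| < 16/45. So R = 16/45.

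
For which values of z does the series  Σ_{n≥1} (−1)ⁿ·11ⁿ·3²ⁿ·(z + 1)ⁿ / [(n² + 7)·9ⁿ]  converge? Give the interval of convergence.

[-12/11, -10/11]

By the ratio test, |a_{n+1}/a_n| = [(n² + 7)/((n+1)² + 7)] · 11·9/9 → 11.
Hence the series converges for |z + 1| < 1/(11) = 1/11, so the radius of convergence is 1/11.
When z = -10/11, absolute convergence follows by limit comparison with Σ 1/n².
When z = -12/11, the series is dominated by a constant times Σ 1/n², which converges (p = 2 > 1).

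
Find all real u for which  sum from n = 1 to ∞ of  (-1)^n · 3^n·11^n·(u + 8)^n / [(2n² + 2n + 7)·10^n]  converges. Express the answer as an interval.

[-274/33, -254/33]

The ratio of consecutive coefficients is [(2n² + 2n + 7)/(2(n+1)² + 2(n+1) + 7)] · 3·11/10 → 33/10.
The series converges when 33/10 · |u + 8| < 1, giving R = 10/33.
Check u = -254/33: the series is dominated by a constant times Σ 1/n², which converges (p = 2 > 1).
At u = -274/33: absolute convergence follows by limit comparison with Σ 1/n².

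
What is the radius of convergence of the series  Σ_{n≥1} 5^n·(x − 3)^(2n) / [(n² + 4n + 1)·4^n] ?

R = 2√5/5

Ratio test: |a_{n+1}/a_n| = [(n² + 4n + 1)/((n+1)² + 4(n+1) + 1)] · 5/4 → 5/4 as n → ∞.
Since the exponent of (x − 3) increases by 2 each term, convergence requires |x − 3|² < 4/5, hence R = 2√5/5.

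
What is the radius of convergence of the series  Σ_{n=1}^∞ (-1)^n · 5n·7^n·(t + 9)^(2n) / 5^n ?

R = √35/7

Ratio test: |a_{n+1}/a_n| = [5(n+1)/5n] · 7/5 → 7/5 as n → ∞.
Successive powers of (t + 9) differ by 2, so the series converges when |t + 9|² · 7/5 < 1, i.e. |t + 9| < √(5/7). So R = √35/7.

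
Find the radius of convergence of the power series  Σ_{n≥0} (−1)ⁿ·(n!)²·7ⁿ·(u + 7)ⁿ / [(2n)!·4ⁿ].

R = 16/7

Apply the ratio test: |a_{n+1}| / |a_n| = (n+1)²/[(2n+1)·(2n+2)] · 7/4, which tends to 7/16 as n → ∞.
Thus R = 1/(7/16) = 16/7.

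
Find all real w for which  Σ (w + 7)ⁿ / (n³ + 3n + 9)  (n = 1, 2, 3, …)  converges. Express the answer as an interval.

[-8, -6]

The ratio of consecutive coefficients is (n³ + 3n + 9)/((n+1)³ + 3(n+1) + 9) → 1.
Hence R = 1.
Check w = -6: the series is dominated by a constant times Σ 1/n³, which converges (p = 3 > 1).
Endpoint w = -8: the terms are on the order of 1/n³, so the series converges absolutely by comparison with the p-series (p = 3 > 1).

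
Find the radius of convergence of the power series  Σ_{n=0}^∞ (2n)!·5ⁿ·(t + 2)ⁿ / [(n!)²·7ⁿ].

Apply the ratio test: |a_{n+1}| / |a_n| = (2n+1)·(2n+2)/(n+1)² · 5/7, which tends to 20/7 as n → ∞.
Hence the series converges for |t + 2| < 1/(20/7) = 7/20, so the radius of convergence is 7/20.

R = 7/20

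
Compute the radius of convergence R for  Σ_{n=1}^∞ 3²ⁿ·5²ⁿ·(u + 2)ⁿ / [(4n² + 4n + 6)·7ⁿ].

Apply the ratio test: |a_{n+1}| / |a_n| = [(4n² + 4n + 6)/(4(n+1)² + 4(n+1) + 6)] · 9·25/7, which tends to 225/7 as n → ∞.
The series converges when 225/7 · |u + 2| < 1, giving R = 7/225.

R = 7/225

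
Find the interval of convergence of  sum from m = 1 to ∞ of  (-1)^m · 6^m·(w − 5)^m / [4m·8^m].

(11/3, 19/3]

Ratio test: |a_{m+1}/a_m| = [4m/4(m+1)] · 6/8 → 3/4 as m → ∞.
Thus R = 1/(3/4) = 4/3.
Check w = 19/3: the terms alternate in sign and decrease monotonically to 0 in absolute value (size ~ c/m), so the alternating series test gives convergence.
At w = 11/3: the terms are asymptotic to a nonzero constant times 1/m, so the series diverges by limit comparison with Σ 1/m.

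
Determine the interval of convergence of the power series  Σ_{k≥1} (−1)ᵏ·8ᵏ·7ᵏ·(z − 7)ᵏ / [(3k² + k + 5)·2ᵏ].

[195/28, 197/28]

Ratio test: |a_{k+1}/a_k| = [(3k² + k + 5)/(3(k+1)² + (k+1) + 5)] · 8·7/2 → 28 as k → ∞.
Thus R = 1/(28) = 1/28.
Check z = 197/28: the terms are on the order of 1/k², so the series converges absolutely by comparison with the p-series (p = 2 > 1).
At z = 195/28: the series is dominated by a constant times Σ 1/k², which converges (p = 2 > 1).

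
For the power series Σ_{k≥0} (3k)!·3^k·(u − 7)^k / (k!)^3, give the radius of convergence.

By the ratio test, |a_{k+1}/a_k| = (3k+1)·(3k+2)·(3k+3)/(k+1)³ · 3 → 81.
Convergence for |u − 7| · 81 < 1, i.e. |u − 7| < 1/81. So R = 1/81.

R = 1/81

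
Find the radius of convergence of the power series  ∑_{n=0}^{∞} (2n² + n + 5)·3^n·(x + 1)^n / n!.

By the ratio test, |a_{n+1}/a_n| = (2(n+1)² + (n+1) + 5)/(2n² + n + 5) · 3 · 1/(n+1) → 0.
Since the limit is 0 < 1 for every x, the series converges on all of ℝ and R = ∞.

R = ∞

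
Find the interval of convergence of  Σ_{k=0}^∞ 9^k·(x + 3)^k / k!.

Apply the ratio test: |a_{k+1}| / |a_k| = 9 · 1/(k+1), which tends to 0 as k → ∞.
Since the limit is 0 < 1 for every x, the series converges on all of ℝ and R = ∞.

(−∞, ∞)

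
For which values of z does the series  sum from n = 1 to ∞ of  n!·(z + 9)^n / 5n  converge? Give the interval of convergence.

{-9}

By the ratio test, |a_{n+1}/a_n| = (n+1) · 5n/5(n+1) → ∞.
The terms grow without bound for any (z + 9) ≠ 0, so R = 0 (convergence only at z = -9).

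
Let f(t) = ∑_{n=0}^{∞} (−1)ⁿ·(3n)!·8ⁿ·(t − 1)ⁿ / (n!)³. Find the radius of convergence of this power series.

R = 1/216

Apply the ratio test: |a_{n+1}| / |a_n| = (3n+1)·(3n+2)·(3n+3)/(n+1)³ · 8, which tends to 216 as n → ∞.
Hence the series converges for |t − 1| < 1/(216) = 1/216, so the radius of convergence is 1/216.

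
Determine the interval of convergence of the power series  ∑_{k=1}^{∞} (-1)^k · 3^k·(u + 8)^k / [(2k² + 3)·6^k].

[-10, -6]

The ratio of consecutive coefficients is [(2k² + 3)/(2(k+1)² + 3)] · 3/6 → 1/2.
Hence the series converges for |u + 8| < 1/(1/2) = 2, so the radius of convergence is 2.
At u = -6: the terms are on the order of 1/k², so the series converges absolutely by comparison with the p-series (p = 2 > 1).
When u = -10, absolute convergence follows by limit comparison with Σ 1/k².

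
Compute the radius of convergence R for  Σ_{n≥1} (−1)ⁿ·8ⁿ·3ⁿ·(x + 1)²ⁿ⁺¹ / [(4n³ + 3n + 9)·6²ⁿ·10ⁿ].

R = √15

Apply the ratio test: |a_{n+1}| / |a_n| = [(4n³ + 3n + 9)/(4(n+1)³ + 3(n+1) + 9)] · 8·3/(36·10), which tends to 1/15 as n → ∞.
Successive powers of (x + 1) differ by 2, so the series converges when |x + 1|² · 1/15 < 1, i.e. |x + 1| < √(15). So R = √15.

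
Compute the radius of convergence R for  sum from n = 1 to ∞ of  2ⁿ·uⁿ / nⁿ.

Root test: |a_n|^(1/n) = 2/n → 0.
The limit is 0 for every u, so R = ∞.

R = ∞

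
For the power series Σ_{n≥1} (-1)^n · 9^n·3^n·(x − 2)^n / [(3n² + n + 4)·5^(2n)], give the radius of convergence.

Apply the ratio test: |a_{n+1}| / |a_n| = [(3n² + n + 4)/(3(n+1)² + (n+1) + 4)] · 9·3/25, which tends to 27/25 as n → ∞.
Hence the series converges for |x − 2| < 1/(27/25) = 25/27, so the radius of convergence is 25/27.

R = 25/27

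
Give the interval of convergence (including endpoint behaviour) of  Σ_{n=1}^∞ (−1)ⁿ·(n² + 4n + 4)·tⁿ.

Ratio test: |a_{n+1}/a_n| = ((n+1)² + 4(n+1) + 4)/(n² + 4n + 4) → 1 as n → ∞.
Hence R = 1.
When t = 1, the terms do not tend to 0, so the series diverges.
Endpoint t = -1: the n-th term does not approach 0; divergence by the term test.

(-1, 1)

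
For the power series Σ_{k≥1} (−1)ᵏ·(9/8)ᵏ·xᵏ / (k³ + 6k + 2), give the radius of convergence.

R = 8/9

By the ratio test, |a_{k+1}/a_k| = [(k³ + 6k + 2)/((k+1)³ + 6(k+1) + 2)] · 9/8 → 9/8.
The series converges when 9/8 · |x| < 1, giving R = 8/9.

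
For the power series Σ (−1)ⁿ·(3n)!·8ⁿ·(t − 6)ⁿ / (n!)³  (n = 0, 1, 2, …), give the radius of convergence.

By the ratio test, |a_{n+1}/a_n| = (3n+1)·(3n+2)·(3n+3)/(n+1)³ · 8 → 216.
Convergence for |t − 6| · 216 < 1, i.e. |t − 6| < 1/216. So R = 1/216.

R = 1/216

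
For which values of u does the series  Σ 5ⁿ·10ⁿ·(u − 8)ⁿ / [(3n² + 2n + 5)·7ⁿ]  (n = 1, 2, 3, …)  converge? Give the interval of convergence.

[393/50, 407/50]

Ratio test: |a_{n+1}/a_n| = [(3n² + 2n + 5)/(3(n+1)² + 2(n+1) + 5)] · 5·10/7 → 50/7 as n → ∞.
The series converges when 50/7 · |u − 8| < 1, giving R = 7/50.
When u = 407/50, absolute convergence follows by limit comparison with Σ 1/n².
Check u = 393/50: the terms are on the order of 1/n², so the series converges absolutely by comparison with the p-series (p = 2 > 1).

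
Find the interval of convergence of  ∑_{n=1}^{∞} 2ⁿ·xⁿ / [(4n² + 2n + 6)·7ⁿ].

Apply the ratio test: |a_{n+1}| / |a_n| = [(4n² + 2n + 6)/(4(n+1)² + 2(n+1) + 6)] · 2/7, which tends to 2/7 as n → ∞.
The series converges when 2/7 · |x| < 1, giving R = 7/2.
At x = 7/2: the terms are on the order of 1/n², so the series converges absolutely by comparison with the p-series (p = 2 > 1).
When x = -7/2, the series is dominated by a constant times Σ 1/n², which converges (p = 2 > 1).

[-7/2, 7/2]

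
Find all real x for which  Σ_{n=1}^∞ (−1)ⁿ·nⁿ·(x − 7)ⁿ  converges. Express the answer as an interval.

Applying the root test, |a_n|^(1/n) = n → ∞.
Since the n-th root of |a_n| is unbounded, the series converges only at x = 7; R = 0.

{7}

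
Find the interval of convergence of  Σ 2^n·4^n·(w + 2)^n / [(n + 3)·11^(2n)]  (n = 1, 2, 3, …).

[-137/8, 105/8)

The ratio of consecutive coefficients is [(n + 3)/((n+1) + 3)] · 2·4/121 → 8/121.
Hence the series converges for |w + 2| < 1/(8/121) = 121/8, so the radius of convergence is 121/8.
At w = 105/8: the terms are asymptotic to a nonzero constant times 1/n, so the series diverges by limit comparison with Σ 1/n.
Check w = -137/8: the terms alternate in sign and decrease monotonically to 0 in absolute value (size ~ c/n), so the alternating series test gives convergence.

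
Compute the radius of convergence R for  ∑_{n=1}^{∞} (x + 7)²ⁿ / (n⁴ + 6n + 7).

The ratio of consecutive coefficients is (n⁴ + 6n + 7)/((n+1)⁴ + 6(n+1) + 7) → 1.
Successive powers of (x + 7) differ by 2, so the series converges when |x + 7|² · 1 < 1, i.e. |x + 7| < √(1) = 1. So R = 1.

R = 1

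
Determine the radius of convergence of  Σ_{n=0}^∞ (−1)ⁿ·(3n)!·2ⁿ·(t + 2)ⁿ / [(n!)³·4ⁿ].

Apply the ratio test: |a_{n+1}| / |a_n| = (3n+1)·(3n+2)·(3n+3)/(n+1)³ · 2/4, which tends to 27/2 as n → ∞.
Thus R = 1/(27/2) = 2/27.

R = 2/27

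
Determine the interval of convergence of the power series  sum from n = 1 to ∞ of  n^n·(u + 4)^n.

{-4}

Applying the root test, |a_n|^(1/n) = n → ∞.
The root grows without bound, so R = 0 (convergence only at u = -4).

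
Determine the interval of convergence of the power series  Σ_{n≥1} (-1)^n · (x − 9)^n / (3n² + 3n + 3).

[8, 10]

By the ratio test, |a_{n+1}/a_n| = (3n² + 3n + 3)/(3(n+1)² + 3(n+1) + 3) → 1.
Convergence for |x − 9| < 1, so R = 1.
Check x = 10: absolute convergence follows by limit comparison with Σ 1/n².
At x = 8: the series is dominated by a constant times Σ 1/n², which converges (p = 2 > 1).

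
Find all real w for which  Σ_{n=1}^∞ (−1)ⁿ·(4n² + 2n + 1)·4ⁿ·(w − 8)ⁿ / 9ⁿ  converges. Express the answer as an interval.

By the ratio test, |a_{n+1}/a_n| = [(4(n+1)² + 2(n+1) + 1)/(4n² + 2n + 1)] · 4/9 → 4/9.
Hence the series converges for |w − 8| < 1/(4/9) = 9/4, so the radius of convergence is 9/4.
Endpoint w = 41/4: the terms have absolute value of order n², which does not tend to 0, so the series diverges by the divergence test.
At w = 23/4: the n-th term does not approach 0; divergence by the term test.

(23/4, 41/4)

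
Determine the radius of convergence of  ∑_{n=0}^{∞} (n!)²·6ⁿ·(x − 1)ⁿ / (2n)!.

By the ratio test, |a_{n+1}/a_n| = (n+1)²/[(2n+1)·(2n+2)] · 6 → 3/2.
Hence the series converges for |x − 1| < 1/(3/2) = 2/3, so the radius of convergence is 2/3.

R = 2/3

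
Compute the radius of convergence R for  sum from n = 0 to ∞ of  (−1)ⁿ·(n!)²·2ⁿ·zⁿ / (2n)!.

By the ratio test, |a_{n+1}/a_n| = (n+1)²/[(2n+1)·(2n+2)] · 2 → 1/2.
The series converges when 1/2 · |z| < 1, giving R = 2.

R = 2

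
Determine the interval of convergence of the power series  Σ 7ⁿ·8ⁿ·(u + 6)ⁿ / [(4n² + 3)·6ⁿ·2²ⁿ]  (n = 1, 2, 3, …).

By the ratio test, |a_{n+1}/a_n| = [(4n² + 3)/(4(n+1)² + 3)] · 7·8/(6·4) → 7/3.
The series converges when 7/3 · |u + 6| < 1, giving R = 3/7.
Check u = -39/7: absolute convergence follows by limit comparison with Σ 1/n².
Endpoint u = -45/7: the terms are on the order of 1/n², so the series converges absolutely by comparison with the p-series (p = 2 > 1).

[-45/7, -39/7]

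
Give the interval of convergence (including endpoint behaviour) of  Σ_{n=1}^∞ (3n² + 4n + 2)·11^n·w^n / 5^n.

Ratio test: |a_{n+1}/a_n| = [(3(n+1)² + 4(n+1) + 2)/(3n² + 4n + 2)] · 11/5 → 11/5 as n → ∞.
The series converges when 11/5 · |w| < 1, giving R = 5/11.
At w = 5/11: the terms have absolute value of order n², which does not tend to 0, so the series diverges by the divergence test.
Check w = -5/11: the n-th term does not approach 0; divergence by the term test.

(-5/11, 5/11)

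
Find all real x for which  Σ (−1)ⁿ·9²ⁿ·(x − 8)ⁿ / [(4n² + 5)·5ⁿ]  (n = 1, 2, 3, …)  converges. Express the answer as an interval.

The ratio of consecutive coefficients is [(4n² + 5)/(4(n+1)² + 5)] · 81/5 → 81/5.
The series converges when 81/5 · |x − 8| < 1, giving R = 5/81.
At x = 653/81: the terms are on the order of 1/n², so the series converges absolutely by comparison with the p-series (p = 2 > 1).
When x = 643/81, absolute convergence follows by limit comparison with Σ 1/n².

[643/81, 653/81]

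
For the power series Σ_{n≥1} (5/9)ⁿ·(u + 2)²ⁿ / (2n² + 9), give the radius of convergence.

The ratio of consecutive coefficients is [(2n² + 9)/(2(n+1)² + 9)] · 5/9 → 5/9.
Since the exponent of (u + 2) increases by 2 each term, convergence requires |u + 2|² < 9/5, hence R = 3√5/5.

R = 3√5/5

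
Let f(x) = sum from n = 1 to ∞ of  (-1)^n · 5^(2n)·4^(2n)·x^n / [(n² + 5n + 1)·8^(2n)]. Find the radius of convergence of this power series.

R = 4/25

The ratio of consecutive coefficients is [(n² + 5n + 1)/((n+1)² + 5(n+1) + 1)] · 25·16/64 → 25/4.
Hence the series converges for |x| < 1/(25/4) = 4/25, so the radius of convergence is 4/25.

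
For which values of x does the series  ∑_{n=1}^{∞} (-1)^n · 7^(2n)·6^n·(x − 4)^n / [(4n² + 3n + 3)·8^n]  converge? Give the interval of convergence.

The ratio of consecutive coefficients is [(4n² + 3n + 3)/(4(n+1)² + 3(n+1) + 3)] · 49·6/8 → 147/4.
Thus R = 1/(147/4) = 4/147.
Check x = 592/147: the terms are on the order of 1/n², so the series converges absolutely by comparison with the p-series (p = 2 > 1).
When x = 584/147, absolute convergence follows by limit comparison with Σ 1/n².

[584/147, 592/147]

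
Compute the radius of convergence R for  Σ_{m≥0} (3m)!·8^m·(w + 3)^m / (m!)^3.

R = 1/216

By the ratio test, |a_{m+1}/a_m| = (3m+1)·(3m+2)·(3m+3)/(m+1)³ · 8 → 216.
Convergence for |w + 3| · 216 < 1, i.e. |w + 3| < 1/216. So R = 1/216.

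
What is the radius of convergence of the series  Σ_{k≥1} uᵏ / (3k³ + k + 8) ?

R = 1

Apply the ratio test: |a_{k+1}| / |a_k| = (3k³ + k + 8)/(3(k+1)³ + (k+1) + 8), which tends to 1 as k → ∞.
Convergence for |u| < 1, so R = 1.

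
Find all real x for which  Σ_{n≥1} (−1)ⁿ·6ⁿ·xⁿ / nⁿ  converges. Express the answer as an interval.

By the Cauchy root test, |a_n|^(1/n) = 6/n → 0.
Since the n-th root of |a_n| tends to 0, the series converges for all real x; R = ∞.

(−∞, ∞)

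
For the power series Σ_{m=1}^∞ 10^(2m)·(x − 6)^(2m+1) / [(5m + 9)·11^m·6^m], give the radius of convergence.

R = √66/10

Apply the ratio test: |a_{m+1}| / |a_m| = [(5m + 9)/(5(m+1) + 9)] · 100/(11·6), which tends to 50/33 as m → ∞.
Since the exponent of (x − 6) increases by 2 each term, convergence requires |x − 6|² < 33/50, hence R = √66/10.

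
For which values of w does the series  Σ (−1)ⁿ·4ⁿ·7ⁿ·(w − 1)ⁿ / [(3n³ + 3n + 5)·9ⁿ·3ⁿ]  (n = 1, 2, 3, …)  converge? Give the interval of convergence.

The ratio of consecutive coefficients is [(3n³ + 3n + 5)/(3(n+1)³ + 3(n+1) + 5)] · 4·7/(9·3) → 28/27.
Thus R = 1/(28/27) = 27/28.
At w = 55/28: the terms are on the order of 1/n³, so the series converges absolutely by comparison with the p-series (p = 3 > 1).
At w = 1/28: absolute convergence follows by limit comparison with Σ 1/n³.

[1/28, 55/28]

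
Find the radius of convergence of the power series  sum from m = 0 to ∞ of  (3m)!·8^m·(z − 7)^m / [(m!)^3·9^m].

R = 1/24

Ratio test: |a_{m+1}/a_m| = (3m+1)·(3m+2)·(3m+3)/(m+1)³ · 8/9 → 24 as m → ∞.
Convergence for |z − 7| · 24 < 1, i.e. |z − 7| < 1/24. So R = 1/24.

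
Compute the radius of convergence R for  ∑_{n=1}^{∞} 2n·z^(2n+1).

The ratio of consecutive coefficients is 2(n+1)/2n → 1.
Since the exponent of z increases by 2 each term, convergence requires |z|² < 1, hence R = 1.

R = 1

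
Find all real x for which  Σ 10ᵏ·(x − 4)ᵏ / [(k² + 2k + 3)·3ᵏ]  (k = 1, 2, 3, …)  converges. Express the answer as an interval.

[37/10, 43/10]

The ratio of consecutive coefficients is [(k² + 2k + 3)/((k+1)² + 2(k+1) + 3)] · 10/3 → 10/3.
The series converges when 10/3 · |x − 4| < 1, giving R = 3/10.
Check x = 43/10: the series is dominated by a constant times Σ 1/k², which converges (p = 2 > 1).
When x = 37/10, the series is dominated by a constant times Σ 1/k², which converges (p = 2 > 1).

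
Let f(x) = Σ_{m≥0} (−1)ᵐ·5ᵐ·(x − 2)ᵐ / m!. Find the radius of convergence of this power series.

R = ∞

Apply the ratio test: |a_{m+1}| / |a_m| = 5 · 1/(m+1), which tends to 0 as m → ∞.
The ratio tends to 0 regardless of x, hence R = ∞.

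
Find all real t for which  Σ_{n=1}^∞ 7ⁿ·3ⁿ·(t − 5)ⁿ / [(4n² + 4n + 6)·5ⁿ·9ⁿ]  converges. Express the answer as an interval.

The ratio of consecutive coefficients is [(4n² + 4n + 6)/(4(n+1)² + 4(n+1) + 6)] · 7·3/(5·9) → 7/15.
Thus R = 1/(7/15) = 15/7.
When t = 50/7, the terms are on the order of 1/n², so the series converges absolutely by comparison with the p-series (p = 2 > 1).
At t = 20/7: absolute convergence follows by limit comparison with Σ 1/n².

[20/7, 50/7]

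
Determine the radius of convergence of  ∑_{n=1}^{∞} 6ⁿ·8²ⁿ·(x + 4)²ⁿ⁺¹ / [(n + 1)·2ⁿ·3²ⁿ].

R = √3/8

By the ratio test, |a_{n+1}/a_n| = [(n + 1)/((n+1) + 1)] · 6·64/(2·9) → 64/3.
Writing y = (x + 4)², the series in y has radius 3/64, so |x + 4| < √(3/64) and R = √3/8.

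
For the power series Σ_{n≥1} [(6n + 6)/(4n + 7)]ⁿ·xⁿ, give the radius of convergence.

Root test: |a_n|^(1/n) = (6n + 6)/(4n + 7) → 3/2.
Convergence for |x| · 3/2 < 1, i.e. |x| < 2/3. So R = 2/3.

R = 2/3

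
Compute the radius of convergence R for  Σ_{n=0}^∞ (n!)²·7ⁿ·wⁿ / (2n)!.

Ratio test: |a_{n+1}/a_n| = (n+1)²/[(2n+1)·(2n+2)] · 7 → 7/4 as n → ∞.
Hence the series converges for |w| < 1/(7/4) = 4/7, so the radius of convergence is 4/7.

R = 4/7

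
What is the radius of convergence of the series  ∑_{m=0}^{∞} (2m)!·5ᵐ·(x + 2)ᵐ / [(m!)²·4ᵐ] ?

Apply the ratio test: |a_{m+1}| / |a_m| = (2m+1)·(2m+2)/(m+1)² · 5/4, which tends to 5 as m → ∞.
The series converges when 5 · |x + 2| < 1, giving R = 1/5.

R = 1/5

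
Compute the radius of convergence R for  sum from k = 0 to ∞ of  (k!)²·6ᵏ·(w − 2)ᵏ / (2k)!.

R = 2/3

By the ratio test, |a_{k+1}/a_k| = (k+1)²/[(2k+1)·(2k+2)] · 6 → 3/2.
Hence the series converges for |w − 2| < 1/(3/2) = 2/3, so the radius of convergence is 2/3.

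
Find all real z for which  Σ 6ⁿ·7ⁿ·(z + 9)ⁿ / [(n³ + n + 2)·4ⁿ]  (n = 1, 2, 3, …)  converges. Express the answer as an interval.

[-191/21, -187/21]

Apply the ratio test: |a_{n+1}| / |a_n| = [(n³ + n + 2)/((n+1)³ + (n+1) + 2)] · 6·7/4, which tends to 21/2 as n → ∞.
Hence the series converges for |z + 9| < 1/(21/2) = 2/21, so the radius of convergence is 2/21.
Endpoint z = -187/21: the terms are on the order of 1/n³, so the series converges absolutely by comparison with the p-series (p = 3 > 1).
Check z = -191/21: the terms are on the order of 1/n³, so the series converges absolutely by comparison with the p-series (p = 3 > 1).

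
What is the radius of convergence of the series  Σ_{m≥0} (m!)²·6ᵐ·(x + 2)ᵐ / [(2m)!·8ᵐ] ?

Apply the ratio test: |a_{m+1}| / |a_m| = (m+1)²/[(2m+1)·(2m+2)] · 6/8, which tends to 3/16 as m → ∞.
Convergence for |x + 2| · 3/16 < 1, i.e. |x + 2| < 16/3. So R = 16/3.

R = 16/3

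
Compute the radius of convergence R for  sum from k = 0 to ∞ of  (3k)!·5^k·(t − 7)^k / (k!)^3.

By the ratio test, |a_{k+1}/a_k| = (3k+1)·(3k+2)·(3k+3)/(k+1)³ · 5 → 135.
The series converges when 135 · |t − 7| < 1, giving R = 1/135.

R = 1/135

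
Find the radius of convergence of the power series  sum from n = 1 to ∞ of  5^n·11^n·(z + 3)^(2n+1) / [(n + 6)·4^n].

Ratio test: |a_{n+1}/a_n| = [(n + 6)/((n+1) + 6)] · 5·11/4 → 55/4 as n → ∞.
Successive powers of (z + 3) differ by 2, so the series converges when |z + 3|² · 55/4 < 1, i.e. |z + 3| < √(4/55). So R = 2√55/55.

R = 2√55/55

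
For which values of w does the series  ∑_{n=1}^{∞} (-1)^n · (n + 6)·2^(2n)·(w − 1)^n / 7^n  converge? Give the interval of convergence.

The ratio of consecutive coefficients is [((n+1) + 6)/(n + 6)] · 4/7 → 4/7.
Thus R = 1/(4/7) = 7/4.
Check w = 11/4: the n-th term does not approach 0; divergence by the term test.
When w = -3/4, the terms do not tend to 0, so the series diverges.

(-3/4, 11/4)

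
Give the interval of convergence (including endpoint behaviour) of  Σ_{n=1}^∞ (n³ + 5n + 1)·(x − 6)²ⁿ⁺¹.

(5, 7)

By the ratio test, |a_{n+1}/a_n| = ((n+1)³ + 5(n+1) + 1)/(n³ + 5n + 1) → 1.
Successive powers of (x − 6) differ by 2, so the series converges when |x − 6|² · 1 < 1, i.e. |x − 6| < √(1) = 1. So R = 1.
When x = 7, the terms do not tend to 0, so the series diverges.
Check x = 5: the terms have absolute value of order n³, which does not tend to 0, so the series diverges by the divergence test.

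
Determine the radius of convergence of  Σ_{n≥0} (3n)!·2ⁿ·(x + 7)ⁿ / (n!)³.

R = 1/54

By the ratio test, |a_{n+1}/a_n| = (3n+1)·(3n+2)·(3n+3)/(n+1)³ · 2 → 54.
Thus R = 1/(54) = 1/54.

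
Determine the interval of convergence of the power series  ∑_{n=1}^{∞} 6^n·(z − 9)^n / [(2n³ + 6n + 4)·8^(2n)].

By the ratio test, |a_{n+1}/a_n| = [(2n³ + 6n + 4)/(2(n+1)³ + 6(n+1) + 4)] · 6/64 → 3/32.
Thus R = 1/(3/32) = 32/3.
Endpoint z = 59/3: absolute convergence follows by limit comparison with Σ 1/n³.
Check z = -5/3: the terms are on the order of 1/n³, so the series converges absolutely by comparison with the p-series (p = 3 > 1).

[-5/3, 59/3]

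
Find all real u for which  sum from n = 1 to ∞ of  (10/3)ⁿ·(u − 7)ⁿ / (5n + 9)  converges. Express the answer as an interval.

[67/10, 73/10)

The ratio of consecutive coefficients is [(5n + 9)/(5(n+1) + 9)] · 10/3 → 10/3.
Hence the series converges for |u − 7| < 1/(10/3) = 3/10, so the radius of convergence is 3/10.
At u = 73/10: comparison with the harmonic series Σ 1/n shows the series diverges.
At u = 67/10: an alternating series whose terms decrease to 0 in absolute value, so it converges by the Leibniz criterion.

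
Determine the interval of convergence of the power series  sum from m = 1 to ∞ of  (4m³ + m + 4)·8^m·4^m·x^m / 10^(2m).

(-25/8, 25/8)

Apply the ratio test: |a_{m+1}| / |a_m| = [(4(m+1)³ + (m+1) + 4)/(4m³ + m + 4)] · 8·4/100, which tends to 8/25 as m → ∞.
The series converges when 8/25 · |x| < 1, giving R = 25/8.
Check x = 25/8: the terms do not tend to 0, so the series diverges.
At x = -25/8: the terms have absolute value of order m³, which does not tend to 0, so the series diverges by the divergence test.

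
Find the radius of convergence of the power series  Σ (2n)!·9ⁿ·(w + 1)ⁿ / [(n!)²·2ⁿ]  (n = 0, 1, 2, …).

R = 1/18

Ratio test: |a_{n+1}/a_n| = (2n+1)·(2n+2)/(n+1)² · 9/2 → 18 as n → ∞.
Hence the series converges for |w + 1| < 1/(18) = 1/18, so the radius of convergence is 1/18.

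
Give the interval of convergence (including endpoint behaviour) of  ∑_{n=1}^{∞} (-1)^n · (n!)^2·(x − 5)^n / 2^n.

Apply the ratio test: |a_{n+1}| / |a_n| = (n+1)² · 1/2, which tends to ∞ as n → ∞.
Since the ratio → ∞, the series diverges for every x ≠ 5, and R = 0.

{5}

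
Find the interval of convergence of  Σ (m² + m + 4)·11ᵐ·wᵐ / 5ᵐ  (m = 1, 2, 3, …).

(-5/11, 5/11)

By the ratio test, |a_{m+1}/a_m| = [((m+1)² + (m+1) + 4)/(m² + m + 4)] · 11/5 → 11/5.
The series converges when 11/5 · |w| < 1, giving R = 5/11.
Endpoint w = 5/11: the terms do not tend to 0, so the series diverges.
When w = -5/11, the terms do not tend to 0, so the series diverges.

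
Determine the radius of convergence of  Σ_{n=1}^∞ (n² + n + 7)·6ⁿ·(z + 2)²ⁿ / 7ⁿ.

R = √42/6

Apply the ratio test: |a_{n+1}| / |a_n| = [((n+1)² + (n+1) + 7)/(n² + n + 7)] · 6/7, which tends to 6/7 as n → ∞.
Since the exponent of (z + 2) increases by 2 each term, convergence requires |z + 2|² < 7/6, hence R = √42/6.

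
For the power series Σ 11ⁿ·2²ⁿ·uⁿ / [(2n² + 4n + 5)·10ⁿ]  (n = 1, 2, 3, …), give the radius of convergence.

By the ratio test, |a_{n+1}/a_n| = [(2n² + 4n + 5)/(2(n+1)² + 4(n+1) + 5)] · 11·4/10 → 22/5.
Hence the series converges for |u| < 1/(22/5) = 5/22, so the radius of convergence is 5/22.

R = 5/22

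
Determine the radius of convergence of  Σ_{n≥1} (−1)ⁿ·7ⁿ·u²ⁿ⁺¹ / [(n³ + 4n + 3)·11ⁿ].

R = √77/7

Apply the ratio test: |a_{n+1}| / |a_n| = [(n³ + 4n + 3)/((n+1)³ + 4(n+1) + 3)] · 7/11, which tends to 7/11 as n → ∞.
Successive powers of u differ by 2, so the series converges when |u|² · 7/11 < 1, i.e. |u| < √(11/7). So R = √77/7.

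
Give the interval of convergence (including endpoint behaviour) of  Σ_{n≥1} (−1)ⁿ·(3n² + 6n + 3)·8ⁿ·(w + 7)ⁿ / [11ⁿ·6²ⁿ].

(-113/2, 85/2)

By the ratio test, |a_{n+1}/a_n| = [(3(n+1)² + 6(n+1) + 3)/(3n² + 6n + 3)] · 8/(11·36) → 2/99.
Convergence for |w + 7| · 2/99 < 1, i.e. |w + 7| < 99/2. So R = 99/2.
At w = 85/2: the n-th term does not approach 0; divergence by the term test.
Endpoint w = -113/2: the n-th term does not approach 0; divergence by the term test.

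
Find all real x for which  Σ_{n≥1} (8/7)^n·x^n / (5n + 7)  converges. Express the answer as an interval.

Apply the ratio test: |a_{n+1}| / |a_n| = [(5n + 7)/(5(n+1) + 7)] · 8/7, which tends to 8/7 as n → ∞.
Thus R = 1/(8/7) = 7/8.
Endpoint x = 7/8: the terms are asymptotic to a nonzero constant times 1/n, so the series diverges by limit comparison with Σ 1/n.
Check x = -7/8: convergence follows from the alternating series test (terms decrease monotonically to 0).

[-7/8, 7/8)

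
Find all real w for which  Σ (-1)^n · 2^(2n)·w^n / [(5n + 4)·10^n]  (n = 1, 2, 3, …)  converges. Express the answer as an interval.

(-5/2, 5/2]

By the ratio test, |a_{n+1}/a_n| = [(5n + 4)/(5(n+1) + 4)] · 4/10 → 2/5.
Hence the series converges for |w| < 1/(2/5) = 5/2, so the radius of convergence is 5/2.
When w = 5/2, the terms alternate in sign and decrease monotonically to 0 in absolute value (size ~ c/n), so the alternating series test gives convergence.
Check w = -5/2: comparison with the harmonic series Σ 1/n shows the series diverges.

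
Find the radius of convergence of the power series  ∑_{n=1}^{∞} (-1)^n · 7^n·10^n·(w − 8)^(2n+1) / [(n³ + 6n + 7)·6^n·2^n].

Ratio test: |a_{n+1}/a_n| = [(n³ + 6n + 7)/((n+1)³ + 6(n+1) + 7)] · 7·10/(6·2) → 35/6 as n → ∞.
Successive powers of (w − 8) differ by 2, so the series converges when |w − 8|² · 35/6 < 1, i.e. |w − 8| < √(6/35). So R = √210/35.

R = √210/35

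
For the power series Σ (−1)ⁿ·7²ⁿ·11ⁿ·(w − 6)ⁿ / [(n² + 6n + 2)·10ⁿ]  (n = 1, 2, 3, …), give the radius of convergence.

Ratio test: |a_{n+1}/a_n| = [(n² + 6n + 2)/((n+1)² + 6(n+1) + 2)] · 49·11/10 → 539/10 as n → ∞.
The series converges when 539/10 · |w − 6| < 1, giving R = 10/539.

R = 10/539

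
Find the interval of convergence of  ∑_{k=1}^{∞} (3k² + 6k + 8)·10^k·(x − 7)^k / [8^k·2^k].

Apply the ratio test: |a_{k+1}| / |a_k| = [(3(k+1)² + 6(k+1) + 8)/(3k² + 6k + 8)] · 10/(8·2), which tends to 5/8 as k → ∞.
Convergence for |x − 7| · 5/8 < 1, i.e. |x − 7| < 8/5. So R = 8/5.
At x = 43/5: the terms do not tend to 0, so the series diverges.
Check x = 27/5: the terms have absolute value of order k², which does not tend to 0, so the series diverges by the divergence test.

(27/5, 43/5)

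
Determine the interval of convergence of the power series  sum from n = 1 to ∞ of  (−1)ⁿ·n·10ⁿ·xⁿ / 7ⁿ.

(-7/10, 7/10)

Ratio test: |a_{n+1}/a_n| = [(n+1)/n] · 10/7 → 10/7 as n → ∞.
Thus R = 1/(10/7) = 7/10.
At x = 7/10: the terms do not tend to 0, so the series diverges.
When x = -7/10, the terms have absolute value of order n, which does not tend to 0, so the series diverges by the divergence test.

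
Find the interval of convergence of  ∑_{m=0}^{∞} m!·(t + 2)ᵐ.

Ratio test: |a_{m+1}/a_m| = (m+1) → ∞ as m → ∞.
The ratio grows without bound, so the series diverges whenever (t + 2) ≠ 0; it converges only at t = -2. R = 0.

{-2}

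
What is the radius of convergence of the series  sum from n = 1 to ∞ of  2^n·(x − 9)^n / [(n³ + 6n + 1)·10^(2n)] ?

The ratio of consecutive coefficients is [(n³ + 6n + 1)/((n+1)³ + 6(n+1) + 1)] · 2/100 → 1/50.
Thus R = 1/(1/50) = 50.

R = 50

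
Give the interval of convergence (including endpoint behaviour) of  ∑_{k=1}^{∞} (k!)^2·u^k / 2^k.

Apply the ratio test: |a_{k+1}| / |a_k| = (k+1)² · 1/2, which tends to ∞ as k → ∞.
The terms grow without bound for any u ≠ 0, so R = 0 (convergence only at u = 0).

{0}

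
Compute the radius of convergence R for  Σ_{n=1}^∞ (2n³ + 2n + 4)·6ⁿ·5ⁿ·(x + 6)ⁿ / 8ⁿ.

By the ratio test, |a_{n+1}/a_n| = [(2(n+1)³ + 2(n+1) + 4)/(2n³ + 2n + 4)] · 6·5/8 → 15/4.
The series converges when 15/4 · |x + 6| < 1, giving R = 4/15.

R = 4/15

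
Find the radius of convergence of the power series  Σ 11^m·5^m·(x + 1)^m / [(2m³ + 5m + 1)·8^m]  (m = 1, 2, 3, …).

Ratio test: |a_{m+1}/a_m| = [(2m³ + 5m + 1)/(2(m+1)³ + 5(m+1) + 1)] · 11·5/8 → 55/8 as m → ∞.
Thus R = 1/(55/8) = 8/55.

R = 8/55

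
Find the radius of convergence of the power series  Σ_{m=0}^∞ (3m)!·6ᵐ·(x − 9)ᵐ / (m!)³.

The ratio of consecutive coefficients is (3m+1)·(3m+2)·(3m+3)/(m+1)³ · 6 → 162.
The series converges when 162 · |x − 9| < 1, giving R = 1/162.

R = 1/162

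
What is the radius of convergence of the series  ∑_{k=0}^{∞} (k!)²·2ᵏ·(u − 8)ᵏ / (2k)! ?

R = 2

By the ratio test, |a_{k+1}/a_k| = (k+1)²/[(2k+1)·(2k+2)] · 2 → 1/2.
Convergence for |u − 8| · 1/2 < 1, i.e. |u − 8| < 2. So R = 2.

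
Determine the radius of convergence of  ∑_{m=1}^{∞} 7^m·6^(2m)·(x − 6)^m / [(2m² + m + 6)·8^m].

Apply the ratio test: |a_{m+1}| / |a_m| = [(2m² + m + 6)/(2(m+1)² + (m+1) + 6)] · 7·36/8, which tends to 63/2 as m → ∞.
Convergence for |x − 6| · 63/2 < 1, i.e. |x − 6| < 2/63. So R = 2/63.

R = 2/63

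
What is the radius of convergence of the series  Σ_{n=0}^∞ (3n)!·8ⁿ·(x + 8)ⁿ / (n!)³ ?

Ratio test: |a_{n+1}/a_n| = (3n+1)·(3n+2)·(3n+3)/(n+1)³ · 8 → 216 as n → ∞.
The series converges when 216 · |x + 8| < 1, giving R = 1/216.

R = 1/216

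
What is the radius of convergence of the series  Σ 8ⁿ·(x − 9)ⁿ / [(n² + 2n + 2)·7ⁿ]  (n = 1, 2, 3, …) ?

R = 7/8

By the ratio test, |a_{n+1}/a_n| = [(n² + 2n + 2)/((n+1)² + 2(n+1) + 2)] · 8/7 → 8/7.
Convergence for |x − 9| · 8/7 < 1, i.e. |x − 9| < 7/8. So R = 7/8.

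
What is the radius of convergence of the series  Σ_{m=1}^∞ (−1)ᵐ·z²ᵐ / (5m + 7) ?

R = 1

By the ratio test, |a_{m+1}/a_m| = (5m + 7)/(5(m+1) + 7) → 1.
Writing y = z², the series in y has radius 1, so |z| < √(1) = 1 and R = 1.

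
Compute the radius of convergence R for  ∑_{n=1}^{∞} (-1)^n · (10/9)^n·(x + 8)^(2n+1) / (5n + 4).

The ratio of consecutive coefficients is [(5n + 4)/(5(n+1) + 4)] · 10/9 → 10/9.
Successive powers of (x + 8) differ by 2, so the series converges when |x + 8|² · 10/9 < 1, i.e. |x + 8| < √(9/10). So R = 3√10/10.

R = 3√10/10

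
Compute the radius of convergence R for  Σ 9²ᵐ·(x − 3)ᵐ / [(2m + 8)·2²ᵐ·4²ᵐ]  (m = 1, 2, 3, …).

R = 64/81

Apply the ratio test: |a_{m+1}| / |a_m| = [(2m + 8)/(2(m+1) + 8)] · 81/(4·16), which tends to 81/64 as m → ∞.
Convergence for |x − 3| · 81/64 < 1, i.e. |x − 3| < 64/81. So R = 64/81.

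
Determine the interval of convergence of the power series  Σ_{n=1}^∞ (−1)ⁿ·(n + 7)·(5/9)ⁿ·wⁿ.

By the ratio test, |a_{n+1}/a_n| = [((n+1) + 7)/(n + 7)] · 5/9 → 5/9.
The series converges when 5/9 · |w| < 1, giving R = 9/5.
Check w = 9/5: the terms do not tend to 0, so the series diverges.
Check w = -9/5: the terms have absolute value of order n, which does not tend to 0, so the series diverges by the divergence test.

(-9/5, 9/5)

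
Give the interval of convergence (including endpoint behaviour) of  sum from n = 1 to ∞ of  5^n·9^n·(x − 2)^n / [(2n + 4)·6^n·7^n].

The ratio of consecutive coefficients is [(2n + 4)/(2(n+1) + 4)] · 5·9/(6·7) → 15/14.
The series converges when 15/14 · |x − 2| < 1, giving R = 14/15.
At x = 44/15: comparison with the harmonic series Σ 1/n shows the series diverges.
At x = 16/15: an alternating series whose terms decrease to 0 in absolute value, so it converges by the Leibniz criterion.

[16/15, 44/15)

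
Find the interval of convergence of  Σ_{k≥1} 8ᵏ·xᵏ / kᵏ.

(−∞, ∞)

By the Cauchy root test, |a_k|^(1/k) = 8/k → 0.
The limit is 0 for every x, so R = ∞.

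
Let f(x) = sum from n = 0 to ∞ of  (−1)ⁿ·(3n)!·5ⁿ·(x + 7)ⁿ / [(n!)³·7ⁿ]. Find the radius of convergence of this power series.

R = 7/135

Ratio test: |a_{n+1}/a_n| = (3n+1)·(3n+2)·(3n+3)/(n+1)³ · 5/7 → 135/7 as n → ∞.
Hence the series converges for |x + 7| < 1/(135/7) = 7/135, so the radius of convergence is 7/135.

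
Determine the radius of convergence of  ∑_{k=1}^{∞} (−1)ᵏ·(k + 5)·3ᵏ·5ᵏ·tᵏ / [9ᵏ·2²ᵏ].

R = 12/5

Ratio test: |a_{k+1}/a_k| = [((k+1) + 5)/(k + 5)] · 3·5/(9·4) → 5/12 as k → ∞.
The series converges when 5/12 · |t| < 1, giving R = 12/5.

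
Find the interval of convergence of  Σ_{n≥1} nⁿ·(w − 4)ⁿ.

{4}

Root test: |a_n|^(1/n) = n → ∞.
The root grows without bound, so R = 0 (convergence only at w = 4).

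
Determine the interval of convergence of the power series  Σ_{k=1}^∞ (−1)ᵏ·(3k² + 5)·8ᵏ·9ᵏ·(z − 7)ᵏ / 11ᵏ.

(493/72, 515/72)

Ratio test: |a_{k+1}/a_k| = [(3(k+1)² + 5)/(3k² + 5)] · 8·9/11 → 72/11 as k → ∞.
Hence the series converges for |z − 7| < 1/(72/11) = 11/72, so the radius of convergence is 11/72.
Check z = 515/72: the k-th term does not approach 0; divergence by the term test.
At z = 493/72: the terms do not tend to 0, so the series diverges.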